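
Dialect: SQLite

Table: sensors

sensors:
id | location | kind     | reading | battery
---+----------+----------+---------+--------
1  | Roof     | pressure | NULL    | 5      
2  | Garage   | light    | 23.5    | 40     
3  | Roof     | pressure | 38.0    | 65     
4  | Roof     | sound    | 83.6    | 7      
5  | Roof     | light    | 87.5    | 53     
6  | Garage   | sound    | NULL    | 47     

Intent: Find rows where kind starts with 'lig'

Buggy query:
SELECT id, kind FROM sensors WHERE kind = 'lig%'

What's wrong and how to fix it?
Bug: '=' compares the literal string including the % character; pattern matching needs LIKE

Fix: Use LIKE for wildcard pattern matching

Corrected query:
SELECT id, kind FROM sensors WHERE kind LIKE 'lig%'

Result:
id | kind 
---+------
2  | light
5  | light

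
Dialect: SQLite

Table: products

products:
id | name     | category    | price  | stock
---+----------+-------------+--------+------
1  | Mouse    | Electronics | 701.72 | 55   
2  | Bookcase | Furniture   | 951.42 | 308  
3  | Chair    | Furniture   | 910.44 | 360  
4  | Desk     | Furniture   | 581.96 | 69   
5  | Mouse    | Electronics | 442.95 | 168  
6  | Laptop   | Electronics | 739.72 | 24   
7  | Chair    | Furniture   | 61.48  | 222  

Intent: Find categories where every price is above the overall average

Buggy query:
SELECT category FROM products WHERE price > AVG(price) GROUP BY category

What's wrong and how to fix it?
Bug: AVG() is an aggregate; it can't sit directly in WHERE

Fix: Use a subquery for AVG and a HAVING MIN(...) filter so the condition holds for every row in the group

Corrected query:
SELECT category FROM products GROUP BY category HAVING MIN(price) > (SELECT AVG(price) FROM products)

Result:
(no rows)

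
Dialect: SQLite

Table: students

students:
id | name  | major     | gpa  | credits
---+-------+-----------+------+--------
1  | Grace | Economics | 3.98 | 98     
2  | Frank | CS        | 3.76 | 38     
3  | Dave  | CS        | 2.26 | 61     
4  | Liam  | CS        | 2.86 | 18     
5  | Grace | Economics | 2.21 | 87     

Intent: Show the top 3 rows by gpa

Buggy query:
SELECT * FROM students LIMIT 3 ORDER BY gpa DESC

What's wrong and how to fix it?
Bug: ORDER BY cannot follow LIMIT; LIMIT is the final clause

Fix: Swap the clauses: ORDER BY first, then LIMIT

Corrected query:
SELECT * FROM students ORDER BY gpa DESC LIMIT 3

Result:
id | name  | major     | gpa  | credits
---+-------+-----------+------+--------
1  | Grace | Economics | 3.98 | 98     
2  | Frank | CS        | 3.76 | 38     
4  | Liam  | CS        | 2.86 | 18     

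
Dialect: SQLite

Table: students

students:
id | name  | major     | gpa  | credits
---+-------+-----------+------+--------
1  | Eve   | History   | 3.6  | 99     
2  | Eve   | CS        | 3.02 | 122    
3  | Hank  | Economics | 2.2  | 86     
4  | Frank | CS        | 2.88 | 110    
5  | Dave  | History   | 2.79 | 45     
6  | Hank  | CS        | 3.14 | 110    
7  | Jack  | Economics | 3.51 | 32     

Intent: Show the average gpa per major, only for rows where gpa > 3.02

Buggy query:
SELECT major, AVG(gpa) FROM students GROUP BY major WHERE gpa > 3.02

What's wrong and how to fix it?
Bug: Row-level WHERE must come before GROUP BY in the clause order

Fix: Move the WHERE clause before GROUP BY

Corrected query:
SELECT major, AVG(gpa) FROM students WHERE gpa > 3.02 GROUP BY major

Result:
major     | AVG(gpa)
----------+---------
CS        | 3.14    
Economics | 3.51    
History   | 3.6     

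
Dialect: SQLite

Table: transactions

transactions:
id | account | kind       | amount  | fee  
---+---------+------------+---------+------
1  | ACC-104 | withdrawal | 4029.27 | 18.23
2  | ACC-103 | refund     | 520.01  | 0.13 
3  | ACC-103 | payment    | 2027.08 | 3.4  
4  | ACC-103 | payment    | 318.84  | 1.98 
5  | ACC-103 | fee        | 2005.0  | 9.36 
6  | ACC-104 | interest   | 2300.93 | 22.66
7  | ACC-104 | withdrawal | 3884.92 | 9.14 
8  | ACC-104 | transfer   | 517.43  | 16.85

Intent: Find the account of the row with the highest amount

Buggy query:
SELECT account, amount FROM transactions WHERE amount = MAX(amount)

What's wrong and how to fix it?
Bug: MAX(amount) is an aggregate and cannot be used directly in WHERE

Fix: Wrap MAX in a scalar subquery so WHERE compares against a single value

Corrected query:
SELECT account, amount FROM transactions WHERE amount = (SELECT MAX(amount) FROM transactions)

Result:
account | amount 
--------+--------
ACC-104 | 4029.27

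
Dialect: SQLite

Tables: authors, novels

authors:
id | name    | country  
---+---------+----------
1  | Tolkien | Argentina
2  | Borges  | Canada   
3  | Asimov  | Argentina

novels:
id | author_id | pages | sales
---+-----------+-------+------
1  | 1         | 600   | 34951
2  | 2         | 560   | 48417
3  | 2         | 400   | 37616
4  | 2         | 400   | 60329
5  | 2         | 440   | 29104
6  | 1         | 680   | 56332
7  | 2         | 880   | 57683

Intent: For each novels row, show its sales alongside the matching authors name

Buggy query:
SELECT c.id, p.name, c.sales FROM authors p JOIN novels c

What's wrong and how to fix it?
Bug: Missing join condition: each novels row is matched to all authors rows instead of just its own

Fix: Specify the join condition linking the foreign key to the parent id

Corrected query:
SELECT c.id, p.name, c.sales FROM authors p JOIN novels c ON c.author_id = p.id

Result:
id | name    | sales
---+---------+------
1  | Tolkien | 34951
2  | Borges  | 48417
3  | Borges  | 37616
4  | Borges  | 60329
5  | Borges  | 29104
6  | Tolkien | 56332
7  | Borges  | 57683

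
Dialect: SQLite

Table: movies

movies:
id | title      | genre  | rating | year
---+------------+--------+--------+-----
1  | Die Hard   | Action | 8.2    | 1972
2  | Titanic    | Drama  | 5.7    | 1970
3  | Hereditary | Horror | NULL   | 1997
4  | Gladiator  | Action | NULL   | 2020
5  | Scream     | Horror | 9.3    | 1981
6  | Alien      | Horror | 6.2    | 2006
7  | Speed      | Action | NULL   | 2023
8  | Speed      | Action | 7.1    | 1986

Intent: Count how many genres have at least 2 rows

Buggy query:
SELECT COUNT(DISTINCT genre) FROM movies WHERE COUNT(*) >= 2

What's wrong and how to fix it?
Bug: WHERE filters individual rows, not groups, so a group-level COUNT is invalid there

Fix: Use a subquery that GROUPs and filters with HAVING, then count its rows

Corrected query:
SELECT COUNT(*) FROM (SELECT genre FROM movies GROUP BY genre HAVING COUNT(*) >= 2)

Result:
COUNT(*)
--------
2       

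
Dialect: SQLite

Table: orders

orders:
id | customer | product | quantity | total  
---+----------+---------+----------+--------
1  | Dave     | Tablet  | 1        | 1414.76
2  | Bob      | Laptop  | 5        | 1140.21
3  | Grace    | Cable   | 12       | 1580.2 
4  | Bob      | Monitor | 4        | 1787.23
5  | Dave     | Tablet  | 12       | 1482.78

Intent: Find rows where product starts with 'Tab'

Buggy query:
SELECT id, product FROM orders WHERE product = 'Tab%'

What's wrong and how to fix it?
Bug: Wildcards only work with LIKE; '=' treats '%' as a literal character

Fix: Use LIKE for wildcard pattern matching

Corrected query:
SELECT id, product FROM orders WHERE product LIKE 'Tab%'

Result:
id | product
---+--------
1  | Tablet 
5  | Tablet 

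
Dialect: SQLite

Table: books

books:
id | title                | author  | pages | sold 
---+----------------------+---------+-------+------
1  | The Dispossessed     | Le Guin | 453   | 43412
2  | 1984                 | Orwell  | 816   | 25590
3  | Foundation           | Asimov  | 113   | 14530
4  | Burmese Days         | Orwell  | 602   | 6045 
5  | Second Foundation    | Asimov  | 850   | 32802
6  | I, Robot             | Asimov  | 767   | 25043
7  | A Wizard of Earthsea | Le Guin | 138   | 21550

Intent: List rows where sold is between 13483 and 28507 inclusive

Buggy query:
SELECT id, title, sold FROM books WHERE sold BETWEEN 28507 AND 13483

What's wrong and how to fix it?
Bug: BETWEEN expects the lower bound first; with 28507 AND 13483 the range is empty

Fix: Write BETWEEN 13483 AND 28507

Corrected query:
SELECT id, title, sold FROM books WHERE sold BETWEEN 13483 AND 28507

Result:
id | title                | sold 
---+----------------------+------
2  | 1984                 | 25590
3  | Foundation           | 14530
6  | I, Robot             | 25043
7  | A Wizard of Earthsea | 21550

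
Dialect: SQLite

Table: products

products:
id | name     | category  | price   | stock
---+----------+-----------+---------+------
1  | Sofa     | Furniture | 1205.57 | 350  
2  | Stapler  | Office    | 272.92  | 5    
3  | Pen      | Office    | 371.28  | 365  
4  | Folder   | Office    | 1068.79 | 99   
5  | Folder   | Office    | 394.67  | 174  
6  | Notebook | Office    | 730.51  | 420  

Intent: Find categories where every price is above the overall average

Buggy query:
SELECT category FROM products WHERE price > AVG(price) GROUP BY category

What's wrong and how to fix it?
Bug: AVG() is an aggregate; it can't sit directly in WHERE

Fix: Use a subquery for AVG and a HAVING MIN(...) filter so the condition holds for every row in the group

Corrected query:
SELECT category FROM products GROUP BY category HAVING MIN(price) > (SELECT AVG(price) FROM products)

Result:
category 
---------
Furniture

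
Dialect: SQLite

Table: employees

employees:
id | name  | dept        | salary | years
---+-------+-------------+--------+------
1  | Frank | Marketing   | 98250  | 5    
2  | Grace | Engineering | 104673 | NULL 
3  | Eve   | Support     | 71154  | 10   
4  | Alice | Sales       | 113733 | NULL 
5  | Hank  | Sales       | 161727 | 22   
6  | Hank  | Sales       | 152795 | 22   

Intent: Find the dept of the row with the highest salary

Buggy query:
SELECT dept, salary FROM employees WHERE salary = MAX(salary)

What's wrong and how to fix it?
Bug: WHERE is evaluated per row; an aggregate over the whole table isn't defined there

Fix: Use a subquery: WHERE salary = (SELECT MAX(salary) FROM employees)

Corrected query:
SELECT dept, salary FROM employees WHERE salary = (SELECT MAX(salary) FROM employees)

Result:
dept  | salary
------+-------
Sales | 161727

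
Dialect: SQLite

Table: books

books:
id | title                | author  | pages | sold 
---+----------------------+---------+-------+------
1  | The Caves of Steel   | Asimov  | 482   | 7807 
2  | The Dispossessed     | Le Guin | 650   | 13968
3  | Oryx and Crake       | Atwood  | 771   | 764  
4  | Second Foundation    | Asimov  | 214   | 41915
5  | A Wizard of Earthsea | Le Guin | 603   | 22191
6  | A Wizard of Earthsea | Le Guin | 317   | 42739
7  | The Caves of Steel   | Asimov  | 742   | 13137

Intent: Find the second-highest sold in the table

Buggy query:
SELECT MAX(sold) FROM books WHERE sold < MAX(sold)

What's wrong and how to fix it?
Bug: The inner MAX is an aggregate inside WHERE, which is not allowed

Fix: Compute the overall MAX in a subquery, then take MAX of rows below it

Corrected query:
SELECT MAX(sold) FROM books WHERE sold < (SELECT MAX(sold) FROM books)

Result:
MAX(sold)
---------
41915    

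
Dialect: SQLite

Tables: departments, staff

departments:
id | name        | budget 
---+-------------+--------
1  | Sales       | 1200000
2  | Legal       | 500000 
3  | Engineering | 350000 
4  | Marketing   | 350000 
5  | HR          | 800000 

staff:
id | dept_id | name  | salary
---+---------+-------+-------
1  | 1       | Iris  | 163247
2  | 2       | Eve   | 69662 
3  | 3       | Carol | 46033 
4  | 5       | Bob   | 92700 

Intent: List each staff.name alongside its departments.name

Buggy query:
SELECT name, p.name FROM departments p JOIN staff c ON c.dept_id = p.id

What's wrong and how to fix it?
Bug: Both tables have a 'name' column; the unqualified reference is ambiguous

Fix: Qualify the column with its table alias (c.name)

Corrected query:
SELECT c.name, p.name FROM departments p JOIN staff c ON c.dept_id = p.id

Result:
name  | name       
------+------------
Iris  | Sales      
Eve   | Legal      
Carol | Engineering
Bob   | HR         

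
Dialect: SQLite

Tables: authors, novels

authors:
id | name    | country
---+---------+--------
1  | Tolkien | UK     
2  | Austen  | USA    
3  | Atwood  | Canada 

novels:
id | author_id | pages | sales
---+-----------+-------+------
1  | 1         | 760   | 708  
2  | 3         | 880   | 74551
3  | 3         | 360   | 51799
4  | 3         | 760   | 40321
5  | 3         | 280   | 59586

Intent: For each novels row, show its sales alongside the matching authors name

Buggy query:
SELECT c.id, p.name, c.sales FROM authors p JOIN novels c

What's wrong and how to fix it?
Bug: JOIN with no ON clause produces a cartesian product; every novels row pairs with every authors row

Fix: Add ON c.author_id = p.id to the JOIN

Corrected query:
SELECT c.id, p.name, c.sales FROM authors p JOIN novels c ON c.author_id = p.id

Result:
id | name    | sales
---+---------+------
1  | Tolkien | 708  
2  | Atwood  | 74551
3  | Atwood  | 51799
4  | Atwood  | 40321
5  | Atwood  | 59586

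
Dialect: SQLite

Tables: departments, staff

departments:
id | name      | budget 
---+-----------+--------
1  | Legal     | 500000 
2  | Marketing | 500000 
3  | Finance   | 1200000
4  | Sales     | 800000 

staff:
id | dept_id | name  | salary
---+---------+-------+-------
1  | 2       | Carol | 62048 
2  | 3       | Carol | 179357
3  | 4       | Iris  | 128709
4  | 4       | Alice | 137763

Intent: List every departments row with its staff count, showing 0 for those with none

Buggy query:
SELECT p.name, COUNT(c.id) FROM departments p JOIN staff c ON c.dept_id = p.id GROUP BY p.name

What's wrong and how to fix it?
Bug: INNER JOIN drops departments rows that have no matching staff rows

Fix: Use LEFT JOIN so parents without children still appear (COUNT(c.id) gives 0)

Corrected query:
SELECT p.name, COUNT(c.id) FROM departments p LEFT JOIN staff c ON c.dept_id = p.id GROUP BY p.name

Result:
name      | COUNT(c.id)
----------+------------
Finance   | 1          
Legal     | 0          
Marketing | 1          
Sales     | 2          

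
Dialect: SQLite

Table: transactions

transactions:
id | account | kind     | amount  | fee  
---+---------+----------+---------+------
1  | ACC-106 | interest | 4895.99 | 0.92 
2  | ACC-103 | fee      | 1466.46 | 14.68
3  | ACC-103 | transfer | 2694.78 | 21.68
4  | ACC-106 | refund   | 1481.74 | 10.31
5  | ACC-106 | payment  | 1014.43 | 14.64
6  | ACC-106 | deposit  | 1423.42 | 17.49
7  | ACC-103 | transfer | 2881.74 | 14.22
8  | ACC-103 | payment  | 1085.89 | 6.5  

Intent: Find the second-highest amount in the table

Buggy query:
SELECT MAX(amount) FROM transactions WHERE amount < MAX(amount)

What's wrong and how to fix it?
Bug: The inner MAX is an aggregate inside WHERE, which is not allowed

Fix: Compute the overall MAX in a subquery, then take MAX of rows below it

Corrected query:
SELECT MAX(amount) FROM transactions WHERE amount < (SELECT MAX(amount) FROM transactions)

Result:
MAX(amount)
-----------
2881.74    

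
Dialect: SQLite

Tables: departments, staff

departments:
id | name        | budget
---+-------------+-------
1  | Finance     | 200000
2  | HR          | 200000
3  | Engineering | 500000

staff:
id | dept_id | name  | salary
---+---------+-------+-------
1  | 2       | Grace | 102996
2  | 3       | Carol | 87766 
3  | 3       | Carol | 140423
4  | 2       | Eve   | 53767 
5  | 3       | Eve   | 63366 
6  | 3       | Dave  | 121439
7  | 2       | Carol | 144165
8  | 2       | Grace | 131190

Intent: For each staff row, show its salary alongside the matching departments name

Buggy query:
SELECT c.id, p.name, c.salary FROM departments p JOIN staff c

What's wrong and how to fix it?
Bug: JOIN with no ON clause produces a cartesian product; every staff row pairs with every departments row

Fix: Specify the join condition linking the foreign key to the parent id

Corrected query:
SELECT c.id, p.name, c.salary FROM departments p JOIN staff c ON c.dept_id = p.id

Result:
id | name        | salary
---+-------------+-------
1  | HR          | 102996
2  | Engineering | 87766 
3  | Engineering | 140423
4  | HR          | 53767 
5  | Engineering | 63366 
6  | Engineering | 121439
7  | HR          | 144165
8  | HR          | 131190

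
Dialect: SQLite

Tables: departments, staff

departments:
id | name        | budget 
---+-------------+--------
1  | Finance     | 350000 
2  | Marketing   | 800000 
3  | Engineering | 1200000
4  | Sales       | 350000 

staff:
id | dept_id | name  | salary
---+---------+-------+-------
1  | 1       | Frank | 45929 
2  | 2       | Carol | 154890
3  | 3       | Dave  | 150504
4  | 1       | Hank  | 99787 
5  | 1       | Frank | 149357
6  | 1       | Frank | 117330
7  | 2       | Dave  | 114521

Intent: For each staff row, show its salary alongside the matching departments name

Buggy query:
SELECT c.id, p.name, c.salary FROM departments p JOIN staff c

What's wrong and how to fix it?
Bug: JOIN with no ON clause produces a cartesian product; every staff row pairs with every departments row

Fix: Add ON c.dept_id = p.id to the JOIN

Corrected query:
SELECT c.id, p.name, c.salary FROM departments p JOIN staff c ON c.dept_id = p.id

Result:
id | name        | salary
---+-------------+-------
1  | Finance     | 45929 
2  | Marketing   | 154890
3  | Engineering | 150504
4  | Finance     | 99787 
5  | Finance     | 149357
6  | Finance     | 117330
7  | Marketing   | 114521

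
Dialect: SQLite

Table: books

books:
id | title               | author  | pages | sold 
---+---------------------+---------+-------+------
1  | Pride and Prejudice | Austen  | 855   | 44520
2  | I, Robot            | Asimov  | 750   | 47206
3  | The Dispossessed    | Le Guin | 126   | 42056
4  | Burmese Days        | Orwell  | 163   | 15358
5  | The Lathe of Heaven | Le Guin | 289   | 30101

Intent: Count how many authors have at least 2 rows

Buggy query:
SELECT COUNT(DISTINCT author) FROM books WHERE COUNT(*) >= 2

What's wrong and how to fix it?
Bug: COUNT(*) cannot appear in WHERE; the per-group count doesn't exist yet

Fix: Use a subquery that GROUPs and filters with HAVING, then count its rows

Corrected query:
SELECT COUNT(*) FROM (SELECT author FROM books GROUP BY author HAVING COUNT(*) >= 2)

Result:
COUNT(*)
--------
1       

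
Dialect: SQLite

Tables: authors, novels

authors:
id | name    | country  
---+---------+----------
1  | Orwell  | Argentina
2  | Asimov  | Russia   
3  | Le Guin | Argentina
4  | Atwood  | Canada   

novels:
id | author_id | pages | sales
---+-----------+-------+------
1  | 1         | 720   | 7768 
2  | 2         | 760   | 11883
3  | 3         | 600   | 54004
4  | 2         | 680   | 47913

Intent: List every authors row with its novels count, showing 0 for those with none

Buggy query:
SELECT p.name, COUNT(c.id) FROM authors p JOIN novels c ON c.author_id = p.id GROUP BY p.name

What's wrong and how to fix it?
Bug: An inner join excludes parents with zero children

Fix: Switch to LEFT JOIN to retain unmatched parent rows

Corrected query:
SELECT p.name, COUNT(c.id) FROM authors p LEFT JOIN novels c ON c.author_id = p.id GROUP BY p.name

Result:
name    | COUNT(c.id)
--------+------------
Asimov  | 2          
Atwood  | 0          
Le Guin | 1          
Orwell  | 1          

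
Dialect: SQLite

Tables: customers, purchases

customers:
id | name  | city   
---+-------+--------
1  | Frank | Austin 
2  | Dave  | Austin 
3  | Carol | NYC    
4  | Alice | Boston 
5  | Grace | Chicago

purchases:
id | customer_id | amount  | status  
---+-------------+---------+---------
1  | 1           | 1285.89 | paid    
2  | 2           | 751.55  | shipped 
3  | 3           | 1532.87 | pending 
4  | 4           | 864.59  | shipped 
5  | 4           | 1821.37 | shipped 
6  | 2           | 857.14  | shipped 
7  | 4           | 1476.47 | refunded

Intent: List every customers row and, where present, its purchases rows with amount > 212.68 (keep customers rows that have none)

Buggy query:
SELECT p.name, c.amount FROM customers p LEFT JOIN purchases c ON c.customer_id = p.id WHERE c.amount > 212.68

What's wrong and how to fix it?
Bug: A WHERE condition on the right-hand table after LEFT JOIN drops unmatched parents

Fix: Move the right-table condition into the ON clause so unmatched parents are kept

Corrected query:
SELECT p.name, c.amount FROM customers p LEFT JOIN purchases c ON c.customer_id = p.id AND c.amount > 212.68

Result:
name  | amount 
------+--------
Frank | 1285.89
Dave  | 751.55 
Dave  | 857.14 
Carol | 1532.87
Alice | 864.59 
Alice | 1476.47
Alice | 1821.37
Grace | NULL   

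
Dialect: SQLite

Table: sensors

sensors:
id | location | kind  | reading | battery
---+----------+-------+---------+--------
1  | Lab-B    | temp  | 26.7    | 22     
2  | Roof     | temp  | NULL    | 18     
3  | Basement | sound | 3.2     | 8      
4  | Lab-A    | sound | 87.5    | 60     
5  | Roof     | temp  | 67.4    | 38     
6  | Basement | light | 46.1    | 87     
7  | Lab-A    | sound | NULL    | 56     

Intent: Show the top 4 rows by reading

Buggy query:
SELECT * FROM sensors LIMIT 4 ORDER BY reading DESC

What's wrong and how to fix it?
Bug: ORDER BY cannot follow LIMIT; LIMIT is the final clause

Fix: Swap the clauses: ORDER BY first, then LIMIT

Corrected query:
SELECT * FROM sensors ORDER BY reading DESC LIMIT 4

Result:
id | location | kind  | reading | battery
---+----------+-------+---------+--------
4  | Lab-A    | sound | 87.5    | 60     
5  | Roof     | temp  | 67.4    | 38     
6  | Basement | light | 46.1    | 87     
1  | Lab-B    | temp  | 26.7    | 22     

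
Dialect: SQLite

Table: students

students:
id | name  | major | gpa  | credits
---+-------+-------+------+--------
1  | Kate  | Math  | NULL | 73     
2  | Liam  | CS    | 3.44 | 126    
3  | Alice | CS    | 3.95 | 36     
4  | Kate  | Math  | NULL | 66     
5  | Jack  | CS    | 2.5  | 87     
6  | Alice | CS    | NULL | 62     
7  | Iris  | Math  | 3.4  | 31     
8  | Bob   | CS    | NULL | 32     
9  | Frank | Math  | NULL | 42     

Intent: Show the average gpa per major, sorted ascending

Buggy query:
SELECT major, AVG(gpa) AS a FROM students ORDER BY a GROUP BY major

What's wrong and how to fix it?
Bug: ORDER BY appears before GROUP BY; SQL clause order requires GROUP BY first

Fix: Reorder: SELECT … FROM … GROUP BY … ORDER BY …

Corrected query:
SELECT major, AVG(gpa) AS a FROM students GROUP BY major ORDER BY a

Result:
major | a       
------+---------
CS    | 3.296667
Math  | 3.4     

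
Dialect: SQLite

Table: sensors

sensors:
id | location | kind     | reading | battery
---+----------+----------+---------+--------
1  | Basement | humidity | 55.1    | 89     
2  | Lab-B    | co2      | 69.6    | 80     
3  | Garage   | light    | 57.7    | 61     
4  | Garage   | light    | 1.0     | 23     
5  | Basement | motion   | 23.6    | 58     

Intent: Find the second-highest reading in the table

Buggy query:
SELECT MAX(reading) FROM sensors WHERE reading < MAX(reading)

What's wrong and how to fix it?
Bug: MAX(reading) on the right of the comparison is an aggregate-in-WHERE error

Fix: Compute the overall MAX in a subquery, then take MAX of rows below it

Corrected query:
SELECT MAX(reading) FROM sensors WHERE reading < (SELECT MAX(reading) FROM sensors)

Result:
MAX(reading)
------------
57.7        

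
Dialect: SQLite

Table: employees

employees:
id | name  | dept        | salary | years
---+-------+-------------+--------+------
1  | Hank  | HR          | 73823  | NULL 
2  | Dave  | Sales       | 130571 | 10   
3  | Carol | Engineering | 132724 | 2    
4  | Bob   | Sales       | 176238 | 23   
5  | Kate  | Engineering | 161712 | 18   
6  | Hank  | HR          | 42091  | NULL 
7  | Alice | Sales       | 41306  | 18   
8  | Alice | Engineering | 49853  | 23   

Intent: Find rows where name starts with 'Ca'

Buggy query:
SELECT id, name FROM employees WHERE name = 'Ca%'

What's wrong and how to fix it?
Bug: Wildcards only work with LIKE; '=' treats '%' as a literal character

Fix: Replace '=' with LIKE so 'Ca%' is treated as a pattern

Corrected query:
SELECT id, name FROM employees WHERE name LIKE 'Ca%'

Result:
id | name 
---+------
3  | Carol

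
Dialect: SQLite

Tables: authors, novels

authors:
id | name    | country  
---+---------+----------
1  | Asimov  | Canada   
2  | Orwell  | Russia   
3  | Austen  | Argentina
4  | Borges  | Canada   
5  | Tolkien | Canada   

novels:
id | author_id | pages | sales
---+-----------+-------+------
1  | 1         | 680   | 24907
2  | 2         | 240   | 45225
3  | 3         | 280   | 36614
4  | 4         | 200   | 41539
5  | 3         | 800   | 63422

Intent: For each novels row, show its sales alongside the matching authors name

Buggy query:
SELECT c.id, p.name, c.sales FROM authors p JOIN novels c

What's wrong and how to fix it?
Bug: JOIN with no ON clause produces a cartesian product; every novels row pairs with every authors row

Fix: Add ON c.author_id = p.id to the JOIN

Corrected query:
SELECT c.id, p.name, c.sales FROM authors p JOIN novels c ON c.author_id = p.id

Result:
id | name   | sales
---+--------+------
1  | Asimov | 24907
2  | Orwell | 45225
3  | Austen | 36614
4  | Borges | 41539
5  | Austen | 63422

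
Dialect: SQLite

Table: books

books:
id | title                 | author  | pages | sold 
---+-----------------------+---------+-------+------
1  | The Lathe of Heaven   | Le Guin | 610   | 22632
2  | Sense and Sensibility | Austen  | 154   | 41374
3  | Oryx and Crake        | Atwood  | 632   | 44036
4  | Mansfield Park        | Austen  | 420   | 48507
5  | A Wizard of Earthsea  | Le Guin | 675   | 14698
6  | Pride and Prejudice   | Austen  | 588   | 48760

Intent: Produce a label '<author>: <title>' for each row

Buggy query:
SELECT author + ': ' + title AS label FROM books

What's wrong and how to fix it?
Bug: '+' is numeric addition; on text columns SQLite converts them to 0 instead of concatenating

Fix: Replace + with || to concatenate text

Corrected query:
SELECT author || ': ' || title AS label FROM books

Result:
label                        
-----------------------------
Le Guin: The Lathe of Heaven 
Austen: Sense and Sensibility
Atwood: Oryx and Crake       
Austen: Mansfield Park       
Le Guin: A Wizard of Earthsea
Austen: Pride and Prejudice  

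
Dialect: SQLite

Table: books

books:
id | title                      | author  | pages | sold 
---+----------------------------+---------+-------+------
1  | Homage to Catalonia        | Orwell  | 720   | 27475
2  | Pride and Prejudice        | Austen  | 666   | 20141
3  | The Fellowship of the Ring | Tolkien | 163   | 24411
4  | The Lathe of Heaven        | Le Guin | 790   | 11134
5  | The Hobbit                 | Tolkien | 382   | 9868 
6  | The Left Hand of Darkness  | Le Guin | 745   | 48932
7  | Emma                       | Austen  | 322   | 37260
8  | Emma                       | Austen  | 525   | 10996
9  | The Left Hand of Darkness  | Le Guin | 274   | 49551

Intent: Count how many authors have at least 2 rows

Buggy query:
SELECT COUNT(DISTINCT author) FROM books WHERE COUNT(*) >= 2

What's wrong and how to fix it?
Bug: COUNT(*) cannot appear in WHERE; the per-group count doesn't exist yet

Fix: Use a subquery that GROUPs and filters with HAVING, then count its rows

Corrected query:
SELECT COUNT(*) FROM (SELECT author FROM books GROUP BY author HAVING COUNT(*) >= 2)

Result:
COUNT(*)
--------
3       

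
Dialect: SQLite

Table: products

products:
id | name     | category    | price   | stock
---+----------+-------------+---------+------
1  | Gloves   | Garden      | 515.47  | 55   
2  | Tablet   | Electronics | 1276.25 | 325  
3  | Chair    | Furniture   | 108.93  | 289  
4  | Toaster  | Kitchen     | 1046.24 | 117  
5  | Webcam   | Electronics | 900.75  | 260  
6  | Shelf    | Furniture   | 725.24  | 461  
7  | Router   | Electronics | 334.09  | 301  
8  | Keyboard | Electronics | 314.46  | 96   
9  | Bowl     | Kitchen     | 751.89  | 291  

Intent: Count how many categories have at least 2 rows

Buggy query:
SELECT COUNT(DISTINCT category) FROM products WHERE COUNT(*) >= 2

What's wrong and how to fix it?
Bug: COUNT(*) cannot appear in WHERE; the per-group count doesn't exist yet

Fix: Use a subquery that GROUPs and filters with HAVING, then count its rows

Corrected query:
SELECT COUNT(*) FROM (SELECT category FROM products GROUP BY category HAVING COUNT(*) >= 2)

Result:
COUNT(*)
--------
3       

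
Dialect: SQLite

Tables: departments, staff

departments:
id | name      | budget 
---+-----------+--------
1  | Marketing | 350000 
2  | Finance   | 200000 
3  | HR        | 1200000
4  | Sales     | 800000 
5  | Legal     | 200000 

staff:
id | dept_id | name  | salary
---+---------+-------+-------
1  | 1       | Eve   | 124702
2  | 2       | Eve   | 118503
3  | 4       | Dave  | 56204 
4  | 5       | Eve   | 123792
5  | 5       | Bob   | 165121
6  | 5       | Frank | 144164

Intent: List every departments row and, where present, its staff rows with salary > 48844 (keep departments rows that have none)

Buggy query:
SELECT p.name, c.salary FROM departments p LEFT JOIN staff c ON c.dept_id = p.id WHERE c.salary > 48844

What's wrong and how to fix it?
Bug: Filtering c.salary in WHERE discards the NULL rows produced by LEFT JOIN, turning it into an inner join

Fix: Move the right-table condition into the ON clause so unmatched parents are kept

Corrected query:
SELECT p.name, c.salary FROM departments p LEFT JOIN staff c ON c.dept_id = p.id AND c.salary > 48844

Result:
name      | salary
----------+-------
Marketing | 124702
Finance   | 118503
HR        | NULL  
Sales     | 56204 
Legal     | 123792
Legal     | 144164
Legal     | 165121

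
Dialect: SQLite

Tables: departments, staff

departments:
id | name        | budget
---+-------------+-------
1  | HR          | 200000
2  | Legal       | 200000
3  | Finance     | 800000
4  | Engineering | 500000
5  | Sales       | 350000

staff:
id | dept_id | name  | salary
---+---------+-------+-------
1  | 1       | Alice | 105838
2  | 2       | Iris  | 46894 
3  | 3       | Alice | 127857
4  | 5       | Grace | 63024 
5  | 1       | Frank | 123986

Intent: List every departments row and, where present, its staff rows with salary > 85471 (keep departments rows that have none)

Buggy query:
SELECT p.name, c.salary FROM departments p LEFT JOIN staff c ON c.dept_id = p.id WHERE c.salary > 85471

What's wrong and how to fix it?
Bug: Filtering c.salary in WHERE discards the NULL rows produced by LEFT JOIN, turning it into an inner join

Fix: Put 'c.salary > 85471' in the JOIN's ON clause instead of WHERE

Corrected query:
SELECT p.name, c.salary FROM departments p LEFT JOIN staff c ON c.dept_id = p.id AND c.salary > 85471

Result:
name        | salary
------------+-------
HR          | 105838
HR          | 123986
Legal       | NULL  
Finance     | 127857
Engineering | NULL  
Sales       | NULL  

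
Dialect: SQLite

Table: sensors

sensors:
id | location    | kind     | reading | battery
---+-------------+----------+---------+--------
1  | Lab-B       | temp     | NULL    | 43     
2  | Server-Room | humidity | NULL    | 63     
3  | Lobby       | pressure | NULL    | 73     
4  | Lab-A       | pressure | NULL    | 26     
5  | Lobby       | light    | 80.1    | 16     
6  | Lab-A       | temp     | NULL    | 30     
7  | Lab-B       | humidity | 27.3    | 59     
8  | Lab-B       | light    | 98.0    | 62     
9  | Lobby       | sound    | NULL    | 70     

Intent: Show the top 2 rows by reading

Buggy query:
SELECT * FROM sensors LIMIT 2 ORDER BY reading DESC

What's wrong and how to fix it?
Bug: ORDER BY cannot follow LIMIT; LIMIT is the final clause

Fix: Sort with ORDER BY, then apply LIMIT

Corrected query:
SELECT * FROM sensors ORDER BY reading DESC LIMIT 2

Result:
id | location | kind  | reading | battery
---+----------+-------+---------+--------
8  | Lab-B    | light | 98      | 62     
5  | Lobby    | light | 80.1    | 16     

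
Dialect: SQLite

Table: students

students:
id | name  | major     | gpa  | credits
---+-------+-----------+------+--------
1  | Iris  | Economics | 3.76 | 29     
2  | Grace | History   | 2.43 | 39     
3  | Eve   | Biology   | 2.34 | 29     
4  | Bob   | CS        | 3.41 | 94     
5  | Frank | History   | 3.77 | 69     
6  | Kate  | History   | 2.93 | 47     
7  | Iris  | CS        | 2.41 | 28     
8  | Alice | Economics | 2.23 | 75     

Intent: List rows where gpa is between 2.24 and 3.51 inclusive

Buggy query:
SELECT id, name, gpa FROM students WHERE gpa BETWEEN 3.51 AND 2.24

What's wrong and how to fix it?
Bug: The bounds are reversed; BETWEEN a AND b requires a <= b to match anything

Fix: Swap the bounds so the smaller value comes first

Corrected query:
SELECT id, name, gpa FROM students WHERE gpa BETWEEN 2.24 AND 3.51

Result:
id | name  | gpa 
---+-------+-----
2  | Grace | 2.43
3  | Eve   | 2.34
4  | Bob   | 3.41
6  | Kate  | 2.93
7  | Iris  | 2.41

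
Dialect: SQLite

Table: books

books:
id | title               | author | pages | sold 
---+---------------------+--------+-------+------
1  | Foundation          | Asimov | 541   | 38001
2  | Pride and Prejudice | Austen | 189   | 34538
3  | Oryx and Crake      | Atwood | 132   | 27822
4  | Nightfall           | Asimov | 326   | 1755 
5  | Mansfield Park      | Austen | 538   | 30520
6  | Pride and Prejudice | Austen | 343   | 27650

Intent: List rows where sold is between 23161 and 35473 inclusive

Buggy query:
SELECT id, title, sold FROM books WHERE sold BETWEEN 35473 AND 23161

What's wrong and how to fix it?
Bug: BETWEEN expects the lower bound first; with 35473 AND 23161 the range is empty

Fix: Swap the bounds so the smaller value comes first

Corrected query:
SELECT id, title, sold FROM books WHERE sold BETWEEN 23161 AND 35473

Result:
id | title               | sold 
---+---------------------+------
2  | Pride and Prejudice | 34538
3  | Oryx and Crake      | 27822
5  | Mansfield Park      | 30520
6  | Pride and Prejudice | 27650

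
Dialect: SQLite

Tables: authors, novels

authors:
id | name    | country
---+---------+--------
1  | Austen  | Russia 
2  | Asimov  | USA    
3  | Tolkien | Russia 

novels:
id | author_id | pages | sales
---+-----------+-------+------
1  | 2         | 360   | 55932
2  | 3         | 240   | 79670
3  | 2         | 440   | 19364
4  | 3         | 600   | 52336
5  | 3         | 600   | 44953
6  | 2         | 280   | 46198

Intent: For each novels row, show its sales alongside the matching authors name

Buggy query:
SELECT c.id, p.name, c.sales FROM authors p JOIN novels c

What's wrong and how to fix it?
Bug: JOIN with no ON clause produces a cartesian product; every novels row pairs with every authors row

Fix: Specify the join condition linking the foreign key to the parent id

Corrected query:
SELECT c.id, p.name, c.sales FROM authors p JOIN novels c ON c.author_id = p.id

Result:
id | name    | sales
---+---------+------
1  | Asimov  | 55932
2  | Tolkien | 79670
3  | Asimov  | 19364
4  | Tolkien | 52336
5  | Tolkien | 44953
6  | Asimov  | 46198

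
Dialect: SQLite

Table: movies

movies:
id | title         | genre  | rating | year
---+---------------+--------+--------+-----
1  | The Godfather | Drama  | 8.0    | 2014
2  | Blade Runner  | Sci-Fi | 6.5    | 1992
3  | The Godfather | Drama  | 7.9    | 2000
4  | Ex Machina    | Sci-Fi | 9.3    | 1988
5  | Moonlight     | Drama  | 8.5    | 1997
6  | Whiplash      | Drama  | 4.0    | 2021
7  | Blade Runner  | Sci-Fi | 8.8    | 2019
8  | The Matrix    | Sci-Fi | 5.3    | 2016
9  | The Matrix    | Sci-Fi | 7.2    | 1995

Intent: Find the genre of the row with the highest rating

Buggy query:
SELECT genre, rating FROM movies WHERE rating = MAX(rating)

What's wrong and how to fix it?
Bug: WHERE is evaluated per row; an aggregate over the whole table isn't defined there

Fix: Use a subquery: WHERE rating = (SELECT MAX(rating) FROM movies)

Corrected query:
SELECT genre, rating FROM movies WHERE rating = (SELECT MAX(rating) FROM movies)

Result:
genre  | rating
-------+-------
Sci-Fi | 9.3   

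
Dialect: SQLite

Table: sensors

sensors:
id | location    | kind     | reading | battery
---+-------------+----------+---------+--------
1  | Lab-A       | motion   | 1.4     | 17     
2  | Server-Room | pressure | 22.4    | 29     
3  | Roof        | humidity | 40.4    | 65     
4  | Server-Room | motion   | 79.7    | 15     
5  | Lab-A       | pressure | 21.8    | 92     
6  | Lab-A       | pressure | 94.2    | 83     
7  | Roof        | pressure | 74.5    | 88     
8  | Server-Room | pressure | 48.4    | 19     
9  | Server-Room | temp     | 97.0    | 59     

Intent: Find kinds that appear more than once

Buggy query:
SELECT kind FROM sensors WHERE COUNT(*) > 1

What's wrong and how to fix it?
Bug: COUNT(*) is an aggregate and cannot be used in WHERE

Fix: GROUP BY kind, then filter groups with HAVING COUNT(*) > 1

Corrected query:
SELECT kind FROM sensors GROUP BY kind HAVING COUNT(*) > 1

Result:
kind    
--------
motion  
pressure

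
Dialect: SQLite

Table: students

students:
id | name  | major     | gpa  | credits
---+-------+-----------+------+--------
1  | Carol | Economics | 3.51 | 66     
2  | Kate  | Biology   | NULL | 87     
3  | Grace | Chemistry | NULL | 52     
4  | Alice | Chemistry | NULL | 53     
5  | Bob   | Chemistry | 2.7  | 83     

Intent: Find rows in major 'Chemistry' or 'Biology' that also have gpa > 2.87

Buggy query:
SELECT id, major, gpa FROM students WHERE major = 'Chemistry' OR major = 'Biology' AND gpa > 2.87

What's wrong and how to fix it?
Bug: AND binds tighter than OR, so this parses as major = 'Chemistry' OR (major = 'Biology' AND gpa > 2.87)

Fix: Group the OR with parentheses (or use IN), then AND the threshold

Corrected query:
SELECT id, major, gpa FROM students WHERE (major = 'Chemistry' OR major = 'Biology') AND gpa > 2.87

Result:
(no rows)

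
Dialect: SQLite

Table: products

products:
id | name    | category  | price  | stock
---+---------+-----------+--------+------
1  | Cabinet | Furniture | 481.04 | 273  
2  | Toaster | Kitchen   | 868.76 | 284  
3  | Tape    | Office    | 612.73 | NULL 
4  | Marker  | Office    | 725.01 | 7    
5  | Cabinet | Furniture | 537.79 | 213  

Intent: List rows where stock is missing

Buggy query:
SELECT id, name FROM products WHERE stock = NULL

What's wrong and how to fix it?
Bug: '= NULL' is always unknown in SQL three-valued logic, so no rows match

Fix: Replace '= NULL' with 'IS NULL'

Corrected query:
SELECT id, name FROM products WHERE stock IS NULL

Result:
id | name
---+-----
3  | Tape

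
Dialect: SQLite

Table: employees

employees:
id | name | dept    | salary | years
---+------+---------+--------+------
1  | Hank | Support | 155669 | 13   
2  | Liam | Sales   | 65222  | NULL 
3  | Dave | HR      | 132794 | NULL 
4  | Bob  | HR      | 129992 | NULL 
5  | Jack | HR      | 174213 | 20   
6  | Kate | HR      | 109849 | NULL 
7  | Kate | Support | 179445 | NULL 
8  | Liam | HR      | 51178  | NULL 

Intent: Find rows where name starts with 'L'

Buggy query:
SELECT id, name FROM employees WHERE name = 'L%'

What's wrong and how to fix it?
Bug: '=' compares the literal string including the % character; pattern matching needs LIKE

Fix: Use LIKE for wildcard pattern matching

Corrected query:
SELECT id, name FROM employees WHERE name LIKE 'L%'

Result:
id | name
---+-----
2  | Liam
8  | Liam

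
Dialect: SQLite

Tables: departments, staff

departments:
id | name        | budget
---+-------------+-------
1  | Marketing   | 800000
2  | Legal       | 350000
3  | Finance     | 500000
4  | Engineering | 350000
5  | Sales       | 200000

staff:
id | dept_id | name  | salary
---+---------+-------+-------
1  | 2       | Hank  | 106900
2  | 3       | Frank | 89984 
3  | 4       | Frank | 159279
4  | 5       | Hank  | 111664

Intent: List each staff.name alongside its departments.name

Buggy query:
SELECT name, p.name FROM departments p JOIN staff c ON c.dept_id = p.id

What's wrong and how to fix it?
Bug: Both tables have a 'name' column; the unqualified reference is ambiguous

Fix: Qualify the column with its table alias (c.name)

Corrected query:
SELECT c.name, p.name FROM departments p JOIN staff c ON c.dept_id = p.id

Result:
name  | name       
------+------------
Hank  | Legal      
Frank | Finance    
Frank | Engineering
Hank  | Sales      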